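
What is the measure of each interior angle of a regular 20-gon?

Each interior angle of a regular n-gon is (n - 2) * 180 / n.
For n = 20: (20 - 2) * 180 / 20 = 3240/20 = 162 degrees.

162 degrees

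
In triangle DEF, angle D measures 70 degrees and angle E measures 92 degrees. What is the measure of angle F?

angle F = 180 - 70 - 92 = 18 degrees.

18 degrees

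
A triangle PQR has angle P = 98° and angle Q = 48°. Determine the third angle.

By the triangle angle sum property, the three interior angles of any triangle add up to 180°.
We know angle P = 98° and angle Q = 48°, so their sum is 146°.
Therefore angle R = 180° - 146° = 34°.

34 degrees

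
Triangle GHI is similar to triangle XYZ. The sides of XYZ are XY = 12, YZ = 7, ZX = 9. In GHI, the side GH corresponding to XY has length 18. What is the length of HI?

k = 18/12 = 3/2. HI = 3/2 * 7 = 21/2.

21/2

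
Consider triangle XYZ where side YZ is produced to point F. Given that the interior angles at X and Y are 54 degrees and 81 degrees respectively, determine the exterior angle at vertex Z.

The interior angle at Z is 180 - 54 - 81 = 45 degrees.
The exterior angle and interior angle at Z are supplementary:
Exterior angle = 180 - 45 = 135 degrees.

135 degrees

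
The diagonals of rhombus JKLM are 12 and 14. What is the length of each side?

In a rhombus, the diagonals bisect each other perpendicularly, creating four congruent right triangles.
Each triangle has legs 6 (half of 12) and 7 (half of 14).
The hypotenuse of each right triangle is a side of the rhombus:
side = sqrt(6^2 + 7^2) = sqrt(85)

sqrt(85)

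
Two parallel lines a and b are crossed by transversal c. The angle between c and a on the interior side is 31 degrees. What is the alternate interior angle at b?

Alternate interior angles formed by parallel lines and a transversal are equal.
The given angle is 31 degrees.
The alternate interior angle = 31 degrees.

31 degrees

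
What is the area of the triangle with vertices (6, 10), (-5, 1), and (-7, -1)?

Using the Shoelace formula for a triangle:
Area = (1/2)|x0(y1 - y2) + x1(y2 - y0) + x2(y0 - y1)|
Area = (1/2)|6(1 - -1) + -5(-1 - 10) + -7(10 - 1)|
Area = (1/2)|12 + 55 + -63|
Area = (1/2)|4|
Area = (1/2)(4)
Area = 2

2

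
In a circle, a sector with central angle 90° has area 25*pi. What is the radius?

r² = 360 × 25*pi / (π × 90) = 100, so r = 10.

10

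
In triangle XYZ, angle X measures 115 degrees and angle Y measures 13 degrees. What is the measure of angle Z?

The interior angles sum to 180°: angle Z = 180 - 115 - 13 = 52°.
The triangle is obtuse (angles 115°, 13°, 52°).

52 degrees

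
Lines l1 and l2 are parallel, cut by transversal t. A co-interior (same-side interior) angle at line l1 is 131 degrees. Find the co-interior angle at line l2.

Co-interior (same-side interior) angles are between the parallel lines on the same side of the transversal.
Unlike corresponding or alternate interior angles, they are supplementary rather than equal.
So the angle = 180 - 131 = 49 degrees.

49 degrees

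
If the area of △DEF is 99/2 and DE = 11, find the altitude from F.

Rearranging the area formula Area = (1/2) * base * height:
height = 2 * Area / base = 2 * 99/2 / 11 = 9.

9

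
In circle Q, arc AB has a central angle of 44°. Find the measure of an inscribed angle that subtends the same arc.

By the inscribed angle theorem, the inscribed angle is half the central angle.
Inscribed angle = 44° / 2 = 22°

22°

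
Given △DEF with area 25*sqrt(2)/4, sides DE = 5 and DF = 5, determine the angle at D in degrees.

Area = (1/2) * a * b * sin(C)
sin(C) = 2 * Area / (a * b)
sin(C) = 2 * 25*sqrt(2)/4 / (5 * 5)
sin(C) = sqrt(2)/2
C = arcsin(sqrt(2)/2) = 45°
Since sin(180° - C) = sin(C), the obtuse angle 135° gives the same area, so C = 45° or C = 135°.

45° or 135°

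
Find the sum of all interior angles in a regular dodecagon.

The sum of interior angles of an n-sided polygon is (n - 2) * 180.
For n = 12: (12 - 2) * 180 = 10 * 180 = 1800 degrees.

1800 degrees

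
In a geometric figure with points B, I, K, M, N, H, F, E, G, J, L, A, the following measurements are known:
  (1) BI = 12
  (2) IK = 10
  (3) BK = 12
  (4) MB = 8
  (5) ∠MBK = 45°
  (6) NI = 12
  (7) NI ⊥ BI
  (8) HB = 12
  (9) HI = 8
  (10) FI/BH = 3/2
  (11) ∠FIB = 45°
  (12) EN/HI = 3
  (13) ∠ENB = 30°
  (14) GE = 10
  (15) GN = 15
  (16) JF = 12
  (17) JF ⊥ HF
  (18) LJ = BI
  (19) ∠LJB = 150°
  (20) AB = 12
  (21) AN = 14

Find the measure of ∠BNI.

Step 1: By the law of cosines on triangle NIB: NB² = 12² + 12² − 2·12·12·cos(90°) = 288, so NB = 12·√2.
Step 2: By the inverse law of cosines on triangle BNI: cos(∠BNI) = ((12·√2)² + 12² − 12²) / (2·12·√2·12) = 288/407.29 = 0.7071, so ∠BNI = 45°.

Therefore, the measure of angle ∠BNI = 45°.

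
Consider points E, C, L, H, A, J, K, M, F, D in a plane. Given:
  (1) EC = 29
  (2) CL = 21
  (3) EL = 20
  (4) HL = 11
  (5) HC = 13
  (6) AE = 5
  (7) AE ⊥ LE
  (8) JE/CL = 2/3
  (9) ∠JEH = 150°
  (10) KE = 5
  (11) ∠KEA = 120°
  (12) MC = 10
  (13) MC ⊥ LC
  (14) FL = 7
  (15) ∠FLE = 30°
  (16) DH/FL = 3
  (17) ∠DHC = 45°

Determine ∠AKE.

Step 1: By the law of cosines on triangle KEA: KA² = 5² + 5² − 2·5·5·cos(120°) = 75, so KA = 5·√3.
Step 2: By the inverse law of cosines on triangle AKE: cos(∠AKE) = ((5·√3)² + 5² − 5²) / (2·5·√3·5) = 75/86.6 = 0.866, so ∠AKE = 30°.

Therefore, the measure of angle ∠AKE = 30°.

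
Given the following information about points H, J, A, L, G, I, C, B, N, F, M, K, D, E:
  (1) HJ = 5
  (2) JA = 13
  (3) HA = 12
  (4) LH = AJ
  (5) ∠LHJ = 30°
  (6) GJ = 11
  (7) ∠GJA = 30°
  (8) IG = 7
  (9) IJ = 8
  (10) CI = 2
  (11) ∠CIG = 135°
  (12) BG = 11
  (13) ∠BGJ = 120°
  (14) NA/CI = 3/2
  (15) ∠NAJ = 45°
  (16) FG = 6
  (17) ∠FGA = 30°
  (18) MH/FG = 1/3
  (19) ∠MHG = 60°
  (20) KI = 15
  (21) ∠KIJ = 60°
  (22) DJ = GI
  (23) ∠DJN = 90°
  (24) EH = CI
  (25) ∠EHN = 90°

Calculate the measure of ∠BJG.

Step 1: By the law of cosines on triangle JGB: JB² = 11² + 11² − 2·11·11·cos(120°) = 363, so JB = 11·√3.
Step 2: By the inverse law of cosines on triangle BJG: cos(∠BJG) = ((11·√3)² + 11² − 11²) / (2·11·√3·11) = 363/419.16 = 0.866, so ∠BJG = 30°.

Therefore, the measure of angle ∠BJG = 30°.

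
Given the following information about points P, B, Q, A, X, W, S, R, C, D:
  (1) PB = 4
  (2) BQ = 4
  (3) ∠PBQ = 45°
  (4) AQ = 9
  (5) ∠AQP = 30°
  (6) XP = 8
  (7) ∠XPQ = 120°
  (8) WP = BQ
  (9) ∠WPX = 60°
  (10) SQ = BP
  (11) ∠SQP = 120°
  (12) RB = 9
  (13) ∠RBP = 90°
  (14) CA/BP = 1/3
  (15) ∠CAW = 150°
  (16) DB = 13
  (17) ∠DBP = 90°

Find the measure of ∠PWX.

From the given relations: WP = BQ = 4.
Step 1: By the law of cosines on triangle WPX: WX² = 4² + 8² − 2·4·8·cos(60°) = 48, so WX = 4·√3.
Step 2: By the inverse law of cosines on triangle PWX: cos(∠PWX) = (4² + (4·√3)² − 8²) / (2·4·4·√3) = 0/55.43 = 0, so ∠PWX = 90°.

Therefore, the measure of angle ∠PWX = 90°.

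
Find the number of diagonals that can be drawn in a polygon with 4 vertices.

The number of diagonals in an n-gon is n(n - 3)/2.
For n = 4: 4(4 - 3)/2 = 4 × 1 / 2 = 2.

2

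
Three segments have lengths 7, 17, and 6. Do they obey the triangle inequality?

The longest side is 17. The other two sides sum to 6 + 7 = 13.
Since 13 ≤ 17, the two shorter sides cannot reach around to close the triangle.

No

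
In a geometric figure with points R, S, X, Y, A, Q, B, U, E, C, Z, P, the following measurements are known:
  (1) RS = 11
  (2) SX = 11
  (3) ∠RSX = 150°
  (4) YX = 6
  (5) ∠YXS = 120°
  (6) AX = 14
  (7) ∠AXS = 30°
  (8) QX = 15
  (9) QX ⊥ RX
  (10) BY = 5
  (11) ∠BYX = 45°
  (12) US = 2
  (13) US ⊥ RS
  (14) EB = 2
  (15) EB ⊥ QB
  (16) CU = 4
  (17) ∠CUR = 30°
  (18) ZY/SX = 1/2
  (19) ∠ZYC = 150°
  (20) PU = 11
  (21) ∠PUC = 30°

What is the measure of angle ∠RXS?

Step 1: By the law of cosines on triangle XSR: XR² = 11² + 11² − 2·11·11·cos(150°) = 451.58, so XR ≈ 21.25.
Step 2: By the inverse law of cosines on triangle RXS: cos(∠RXS) = (21.25² + 11² − 11²) / (2·21.25·11) = 451.58/467.51 = 0.9659, so ∠RXS = 15°.

Therefore, the measure of angle ∠RXS = 15°.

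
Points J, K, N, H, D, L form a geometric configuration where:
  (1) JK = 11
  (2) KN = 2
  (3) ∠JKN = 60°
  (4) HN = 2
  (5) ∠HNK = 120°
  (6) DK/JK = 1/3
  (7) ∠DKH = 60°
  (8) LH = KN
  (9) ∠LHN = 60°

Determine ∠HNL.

From the given relations: LH = KN = 2.
Step 1: By the law of cosines on triangle NHL: NL² = 2² + 2² − 2·2·2·cos(60°) = 4, so NL = 2.
Step 2: By the inverse law of cosines on triangle HNL: cos(∠HNL) = (2² + 2² − 2²) / (2·2·2) = 4/8 = 0.5, so ∠HNL = 60°.

Therefore, the measure of angle ∠HNL = 60°.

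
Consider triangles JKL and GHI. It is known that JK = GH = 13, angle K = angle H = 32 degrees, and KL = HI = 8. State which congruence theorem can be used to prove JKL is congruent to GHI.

The given information matches SAS: Two pairs of corresponding sides and the included angle are equal (Side-Angle-Side).

SAS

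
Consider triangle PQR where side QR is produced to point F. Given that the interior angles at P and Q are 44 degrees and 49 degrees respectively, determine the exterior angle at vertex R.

Exterior angle = 44 + 49 = 93 degrees (exterior angle theorem).

93 degrees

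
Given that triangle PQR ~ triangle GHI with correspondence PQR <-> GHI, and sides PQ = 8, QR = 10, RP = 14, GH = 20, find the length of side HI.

Since the triangles are similar, the ratio of corresponding sides is constant.
Scale factor k = GH / PQ = 20 / 8 = 5/2
HI = k * QR = 5/2 * 10 = 25

25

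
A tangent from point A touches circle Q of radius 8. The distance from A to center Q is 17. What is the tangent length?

tangent = √(d² - r²) = √(17² - 8²) = √(289 - 64) = √225 = 15

15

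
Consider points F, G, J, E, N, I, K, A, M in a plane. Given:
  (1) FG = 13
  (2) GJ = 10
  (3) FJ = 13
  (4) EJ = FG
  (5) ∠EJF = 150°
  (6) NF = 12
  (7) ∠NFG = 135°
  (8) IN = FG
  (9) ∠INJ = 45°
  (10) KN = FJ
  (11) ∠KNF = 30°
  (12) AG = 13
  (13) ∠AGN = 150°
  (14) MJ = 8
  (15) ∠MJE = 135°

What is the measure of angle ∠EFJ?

From the given relations: EJ = FG = 13.
Step 1: By the law of cosines on triangle FJE: FE² = 13² + 13² − 2·13·13·cos(150°) = 630.72, so FE ≈ 25.11.
Step 2: By the inverse law of cosines on triangle EFJ: cos(∠EFJ) = (25.11² + 13² − 13²) / (2·25.11·13) = 630.72/652.97 = 0.9659, so ∠EFJ = 15°.

Therefore, the measure of angle ∠EFJ = 15°.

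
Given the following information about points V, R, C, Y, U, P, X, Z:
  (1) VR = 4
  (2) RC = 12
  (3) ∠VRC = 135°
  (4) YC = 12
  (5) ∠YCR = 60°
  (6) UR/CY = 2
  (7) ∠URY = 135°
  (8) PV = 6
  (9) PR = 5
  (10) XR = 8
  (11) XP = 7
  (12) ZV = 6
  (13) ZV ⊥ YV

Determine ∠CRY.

Step 1: By the law of cosines on triangle RCY: RY² = 12² + 12² − 2·12·12·cos(60°) = 144, so RY = 12.
Step 2: By the inverse law of cosines on triangle CRY: cos(∠CRY) = (12² + 12² − 12²) / (2·12·12) = 144/288 = 0.5, so ∠CRY = 60°.

Therefore, the measure of angle ∠CRY = 60°.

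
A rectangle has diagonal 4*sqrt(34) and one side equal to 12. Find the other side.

b = sqrt(d^2 - a^2) = sqrt(544 - 144) = sqrt(400) = 20

20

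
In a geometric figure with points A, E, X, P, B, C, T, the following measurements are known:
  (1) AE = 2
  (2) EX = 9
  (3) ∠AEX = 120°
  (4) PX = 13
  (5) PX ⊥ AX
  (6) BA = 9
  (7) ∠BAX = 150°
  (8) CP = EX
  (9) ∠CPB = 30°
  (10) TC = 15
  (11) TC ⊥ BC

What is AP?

Step 1: By the law of cosines on triangle XEA: XA² = 9² + 2² − 2·9·2·cos(120°) = 103, so XA = √103.
Step 2: By the law of cosines on triangle AXP: AP² = √103² + 13² − 2·√103·13·cos(90°) = 272, so AP = 4·√17.

Therefore, the length of AP = 4·√17.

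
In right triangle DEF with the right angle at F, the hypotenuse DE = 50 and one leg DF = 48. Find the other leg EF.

EF = sqrt(50^2 - 48^2) = sqrt(196) = 14

14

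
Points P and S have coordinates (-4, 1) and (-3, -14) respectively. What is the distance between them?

d = sqrt((-3 - -4)^2 + (-14 - 1)^2)
d = sqrt(1^2 + -15^2)
d = sqrt(1 + 225)
d = sqrt(226)

sqrt(226)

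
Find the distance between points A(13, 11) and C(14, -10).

The horizontal distance is |14 - 13| = 1 and the vertical distance is |-10 - 11| = 21.
By the Pythagorean theorem, d = sqrt(1^2 + 21^2) = sqrt(442).

sqrt(442)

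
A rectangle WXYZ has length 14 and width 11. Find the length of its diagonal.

d = sqrt(14^2 + 11^2) = sqrt(317)

sqrt(317)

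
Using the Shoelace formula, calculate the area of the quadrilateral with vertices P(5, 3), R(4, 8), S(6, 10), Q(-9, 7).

Using the Shoelace formula for a quadrilateral (vertices in order):
Area = (1/2)|sum of (x_i * y_(i+1) - x_(i+1) * y_i)|
Terms: (5*8 - 4*3) = 28, (4*10 - 6*8) = -8, (6*7 - -9*10) = 132, (-9*3 - 5*7) = -62
Sum = 90
Area = (1/2)(90) = 45

45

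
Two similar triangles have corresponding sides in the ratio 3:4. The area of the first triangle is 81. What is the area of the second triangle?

For similar figures, the area ratio equals the square of the side ratio.
Side ratio (the first triangle to the second triangle) = 3:4, so area ratio = 3^2:4^2 = 9:16.
If the area of the first triangle is 81, then the area of the second triangle = 81 * (16/9) = 144.

144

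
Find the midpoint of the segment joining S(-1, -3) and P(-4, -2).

M = ((x₁ + x₂)/2, (y₁ + y₂)/2)
= ((-1 + -4)/2, (-3 + -2)/2)
= (-5/2, -5/2) = (-5/2, -5/2)

(-5/2, -5/2)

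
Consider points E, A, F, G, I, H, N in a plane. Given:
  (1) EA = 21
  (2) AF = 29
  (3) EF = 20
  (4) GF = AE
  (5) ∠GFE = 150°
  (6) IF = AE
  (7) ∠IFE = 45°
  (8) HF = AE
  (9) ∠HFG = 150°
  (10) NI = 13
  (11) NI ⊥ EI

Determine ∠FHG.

From the given relations: HF = AE = 21; GF = AE = 21.
Step 1: By the law of cosines on triangle HFG: HG² = 21² + 21² − 2·21·21·cos(150°) = 1645.83, so HG ≈ 40.57.
Step 2: By the inverse law of cosines on triangle FHG: cos(∠FHG) = (21² + 40.57² − 21²) / (2·21·40.57) = 1645.83/1703.89 = 0.9659, so ∠FHG = 15°.

Therefore, the measure of angle ∠FHG = 15°.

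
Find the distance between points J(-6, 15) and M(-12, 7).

d = sqrt((-6)^2 + (-8)^2) = sqrt(100) = 10

10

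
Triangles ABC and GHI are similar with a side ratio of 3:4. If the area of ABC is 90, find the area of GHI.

The ratio of areas of similar triangles = (side ratio)^2.
Side ratio = 3:4, so area ratio = 9:16.
Area of GHI / Area of ABC = 16/9
Area of GHI = 90 * 16/9 = 160

160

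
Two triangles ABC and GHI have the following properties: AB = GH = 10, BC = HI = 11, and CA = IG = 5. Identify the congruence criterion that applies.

The given information matches SSS: All three pairs of corresponding sides are equal (Side-Side-Side).

SSS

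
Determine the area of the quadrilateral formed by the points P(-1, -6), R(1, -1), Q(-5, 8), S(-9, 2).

Shoelace: sum of cross terms = 128, Area = (1/2)|128| = 64

64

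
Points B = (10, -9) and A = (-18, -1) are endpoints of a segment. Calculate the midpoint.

M = ((x₁ + x₂)/2, (y₁ + y₂)/2)
= ((10 + -18)/2, (-9 + -1)/2)
= (-8/2, -10/2) = (-4, -5)

(-4, -5)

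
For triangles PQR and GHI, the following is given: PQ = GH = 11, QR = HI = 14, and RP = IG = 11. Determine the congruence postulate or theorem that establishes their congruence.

The given information provides:
PQ = GH = 11, QR = HI = 14, and RP = IG = 11
This matches the SSS congruence theorem.
All three pairs of corresponding sides are equal (Side-Side-Side).

SSS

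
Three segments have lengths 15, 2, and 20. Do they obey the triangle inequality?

No.
The triangle inequality is violated: 15 + 2 = 17 ≤ 20.
These lengths cannot form a triangle.

No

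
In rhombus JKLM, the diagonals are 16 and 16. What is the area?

The diagonals of a rhombus divide it into four right triangles.
Each triangle has legs 16/ 2 = 8 and 16/2 = 8, so each has area (1/2)*8*8 = 32.
Four such triangles give total area = (d1 * d2) / 2 = 128.

128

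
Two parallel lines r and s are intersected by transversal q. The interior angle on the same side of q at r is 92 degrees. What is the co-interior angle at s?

Co-interior angles (same-side interior) formed by parallel lines and a transversal are supplementary (sum to 180 degrees).
The given angle is 92 degrees.
The co-interior angle = 180 - 92 = 88 degrees.

88 degrees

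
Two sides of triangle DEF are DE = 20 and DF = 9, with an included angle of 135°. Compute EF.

By the law of cosines: EF^2 = DE^2 + DF^2 - 2*DE*DF*cos(D)
EF^2 = 20^2 + 9^2 - 2*20*9*cos(135°)
EF^2 = 400 + 81 - 360*(-sqrt(2)/2)
EF^2 = 180*sqrt(2) + 481
EF = sqrt(180*sqrt(2) + 481)

sqrt(180*sqrt(2) + 481)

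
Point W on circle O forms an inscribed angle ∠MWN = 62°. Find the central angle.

Central angle = 2 × 62° = 124° (inscribed angle theorem).

124°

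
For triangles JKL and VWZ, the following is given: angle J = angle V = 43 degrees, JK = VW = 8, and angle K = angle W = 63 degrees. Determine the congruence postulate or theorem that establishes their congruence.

The given information matches ASA: Two pairs of corresponding angles and the included side are equal (Angle-Side-Angle).

ASA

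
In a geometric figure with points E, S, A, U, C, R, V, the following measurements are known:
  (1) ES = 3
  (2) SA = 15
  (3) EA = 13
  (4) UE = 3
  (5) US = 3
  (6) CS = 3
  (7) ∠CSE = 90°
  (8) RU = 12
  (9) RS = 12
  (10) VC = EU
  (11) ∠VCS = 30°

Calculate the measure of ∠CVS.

From the given relations: VC = EU = 3.
Step 1: By the law of cosines on triangle VCS: VS² = 3² + 3² − 2·3·3·cos(30°) = 2.41, so VS ≈ 1.55.
Step 2: By the inverse law of cosines on triangle CVS: cos(∠CVS) = (3² + 1.55² − 3²) / (2·3·1.55) = 2.41/9.32 = 0.2588, so ∠CVS = 75°.

Therefore, the measure of angle ∠CVS = 75°.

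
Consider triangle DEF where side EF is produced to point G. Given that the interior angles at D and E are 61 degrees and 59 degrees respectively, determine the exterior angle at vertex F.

Exterior angle = 61 + 59 = 120 degrees (exterior angle theorem).

120 degrees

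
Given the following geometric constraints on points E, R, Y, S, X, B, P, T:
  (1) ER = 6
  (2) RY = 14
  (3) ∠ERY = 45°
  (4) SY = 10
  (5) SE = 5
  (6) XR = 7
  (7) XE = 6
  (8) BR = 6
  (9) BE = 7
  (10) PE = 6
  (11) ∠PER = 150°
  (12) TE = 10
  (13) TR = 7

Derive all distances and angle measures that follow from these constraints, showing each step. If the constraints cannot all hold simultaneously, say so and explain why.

The constraints are consistent.

Step 1: From ER = 6, RY = 14, and ∠ERY = 45°, by the law of cosines:
  EY² = ER² + RY² - 2·ER·RY·cos(45°) = 36 + 196 - 118.8 = 113.2
  EY ≈ 10.64

Step 2: From RE = 6, EP = 6, and ∠REP = 150°, by the law of cosines:
  RP² = RE² + EP² - 2·RE·EP·cos(150°) = 36 + 36 + 62.35 = 134.4
  RP ≈ 11.59

Step 3: From EB = 7, ER = 6, BR = 6, by the inverse law of cosines:
  cos(∠BER) = (EB² + ER² - BR²) / (2·EB·ER)
  ∠BER = 54.31°

Step 4: From ER = 6, ET = 10, RT = 7, by the inverse law of cosines:
  cos(∠RET) = (ER² + ET² - RT²) / (2·ER·ET)
  ∠RET = 43.53°

Step 5: From ER = 6, EX = 6, RX = 7, by the inverse law of cosines:
  cos(∠REX) = (ER² + EX² - RX²) / (2·ER·EX)
  ∠REX = 71.37°

Step 6: From RB = 6, RE = 6, BE = 7, by the inverse law of cosines:
  cos(∠BRE) = (RB² + RE² - BE²) / (2·RB·RE)
  ∠BRE = 71.37°

Step 7: From RE = 6, RT = 7, ET = 10, by the inverse law of cosines:
  cos(∠ERT) = (RE² + RT² - ET²) / (2·RE·RT)
  ∠ERT = 100.29°

Step 8: From RE = 6, RX = 7, EX = 6, by the inverse law of cosines:
  cos(∠ERX) = (RE² + RX² - EX²) / (2·RE·RX)
  ∠ERX = 54.31°

Step 9: From XE = 6, XR = 7, ER = 6, by the inverse law of cosines:
  cos(∠EXR) = (XE² + XR² - ER²) / (2·XE·XR)
  ∠EXR = 54.31°

Step 10: From BE = 7, BR = 6, ER = 6, by the inverse law of cosines:
  cos(∠EBR) = (BE² + BR² - ER²) / (2·BE·BR)
  ∠EBR = 54.31°

Step 11: From TE = 10, TR = 7, ER = 6, by the inverse law of cosines:
  cos(∠ETR) = (TE² + TR² - ER²) / (2·TE·TR)
  ∠ETR = 36.18°

Step 12: From ER = 6, EY = 10.64, RY = 14, by the inverse law of cosines:
  cos(∠REY) = (ER² + EY² - RY²) / (2·ER·EY)
  ∠REY = 111.5°

Step 13: From ES = 5, EY = 10.64, SY = 10, by the inverse law of cosines:
  cos(∠SEY) = (ES² + EY² - SY²) / (2·ES·EY)
  ∠SEY = 68.96°

Step 14: From RE = 6, RP = 11.59, EP = 6, by the inverse law of cosines:
  cos(∠ERP) = (RE² + RP² - EP²) / (2·RE·RP)
  ∠ERP = 15°

Step 15: From YE = 10.64, YR = 14, ER = 6, by the inverse law of cosines:
  cos(∠EYR) = (YE² + YR² - ER²) / (2·YE·YR)
  ∠EYR = 23.5°

Step 16: From YE = 10.64, YS = 10, ES = 5, by the inverse law of cosines:
  cos(∠EYS) = (YE² + YS² - ES²) / (2·YE·YS)
  ∠EYS = 27.82°

Step 17: From SE = 5, SY = 10, EY = 10.64, by the inverse law of cosines:
  cos(∠ESY) = (SE² + SY² - EY²) / (2·SE·SY)
  ∠ESY = 83.23°

Step 18: From PE = 6, PR = 11.59, ER = 6, by the inverse law of cosines:
  cos(∠EPR) = (PE² + PR² - ER²) / (2·PE·PR)
  ∠EPR = 15°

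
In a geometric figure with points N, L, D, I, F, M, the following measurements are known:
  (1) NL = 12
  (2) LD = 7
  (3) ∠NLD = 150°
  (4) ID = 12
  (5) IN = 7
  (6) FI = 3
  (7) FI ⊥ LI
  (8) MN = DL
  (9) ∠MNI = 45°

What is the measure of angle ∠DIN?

Step 1: By the law of cosines on triangle DLN: DN² = 7² + 12² − 2·7·12·cos(150°) = 338.49, so DN ≈ 18.4.
Step 2: By the inverse law of cosines on triangle DIN: cos(∠DIN) = (12² + 7² − 18.4²) / (2·12·7) = -145.49/168 = -0.866, so ∠DIN = 150°.

Therefore, the measure of angle ∠DIN = 150°.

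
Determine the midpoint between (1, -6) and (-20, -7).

The midpoint is the point halfway along the segment.
Move half the horizontal distance: 1 + (-20 - 1)/2 = 1 + -21/2 = -19/2
Move half the vertical distance: -6 + (-7 - -6)/2 = -6 + -1/2 = -13/2
Midpoint = (-19/2, -13/2)

(-19/2, -13/2)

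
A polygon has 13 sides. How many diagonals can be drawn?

Total line segments between 13 vertices = C(13,2) = 78.
Subtract the 13 sides: 78 - 13 = 65 diagonals.

65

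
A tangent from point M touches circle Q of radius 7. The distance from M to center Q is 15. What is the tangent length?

The tangent, radius, and line from the external point to the center form a right triangle.
The right angle is where the tangent meets the radius.
By the Pythagorean theorem: tangent² + 7² = 15²
tangent² = 225 - 49 = 176
tangent = 4*sqrt(11)

4*sqrt(11)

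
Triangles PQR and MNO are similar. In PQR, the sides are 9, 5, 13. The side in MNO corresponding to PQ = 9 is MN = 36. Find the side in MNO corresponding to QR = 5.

Similar triangles have proportional sides. Setting up the proportion:
MN / PQ = NO / QR
36 / 9 = NO / 5
NO = 5 * 36 / 9 = 20.

20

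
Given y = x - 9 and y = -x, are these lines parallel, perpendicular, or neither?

Slope of line 1: m1 = 1
Slope of line 2: m2 = -1
m1 * m2 = -1, so perpendicular.

Perpendicular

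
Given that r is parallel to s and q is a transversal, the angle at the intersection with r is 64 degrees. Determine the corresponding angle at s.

Corresponding angles formed by parallel lines and a transversal are equal.
The given angle is 64 degrees.
The corresponding angle = 64 degrees.

64 degrees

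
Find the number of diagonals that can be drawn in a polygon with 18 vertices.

The number of diagonals in an n-gon is n(n - 3)/2.
For n = 18: 18(18 - 3)/2 = 18 × 15 / 2 = 135.

135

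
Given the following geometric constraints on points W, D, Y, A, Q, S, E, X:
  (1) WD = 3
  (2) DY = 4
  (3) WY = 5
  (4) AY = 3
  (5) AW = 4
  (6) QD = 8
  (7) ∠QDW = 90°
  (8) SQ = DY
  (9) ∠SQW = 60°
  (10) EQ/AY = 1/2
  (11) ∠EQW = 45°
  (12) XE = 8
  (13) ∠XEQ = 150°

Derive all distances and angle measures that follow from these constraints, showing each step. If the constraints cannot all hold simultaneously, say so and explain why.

The constraints are consistent.

From the given relations:
  SQ = DY = 4
  EQ = 1/2·AY = 1/2·3 ≈ 1.5

Step 1: From WD = 3, DQ = 8, and ∠WDQ = 90°, by the law of cosines:
  WQ² = WD² + DQ² - 2·WD·DQ·cos(90°) = 9 + 64 - 0 = 73
  WQ = √73

Step 2: From QE = 1.5, EX = 8, and ∠QEX = 150°, by the law of cosines:
  QX² = QE² + EX² - 2·QE·EX·cos(150°) = 2.25 + 64 + 20.78 = 87.03
  QX ≈ 9.33

Step 3: From WA = 4, WY = 5, AY = 3, by the inverse law of cosines:
  cos(∠AWY) = (WA² + WY² - AY²) / (2·WA·WY)
  ∠AWY = 36.87°

Step 4: From WD = 3, WY = 5, DY = 4, by the inverse law of cosines:
  cos(∠DWY) = (WD² + WY² - DY²) / (2·WD·WY)
  ∠DWY = 53.13°

Step 5: From DW = 3, DY = 4, WY = 5, by the inverse law of cosines:
  cos(∠WDY) = (DW² + DY² - WY²) / (2·DW·DY)
  ∠WDY = 90°

Step 6: From YA = 3, YW = 5, AW = 4, by the inverse law of cosines:
  cos(∠AYW) = (YA² + YW² - AW²) / (2·YA·YW)
  ∠AYW = 53.13°

Step 7: From YD = 4, YW = 5, DW = 3, by the inverse law of cosines:
  cos(∠DYW) = (YD² + YW² - DW²) / (2·YD·YW)
  ∠DYW = 36.87°

Step 8: From AW = 4, AY = 3, WY = 5, by the inverse law of cosines:
  cos(∠WAY) = (AW² + AY² - WY²) / (2·AW·AY)
  ∠WAY = 90°

Step 9: From WQ = √73, QS = 4, and ∠WQS = 60°, by the law of cosines:
  WS² = WQ² + QS² - 2·WQ·QS·cos(60°) = 73 + 16 - 34.18 = 54.82
  WS ≈ 7.4

Step 10: From WQ = √73, QE = 1.5, and ∠WQE = 45°, by the law of cosines:
  WE² = WQ² + QE² - 2·WQ·QE·cos(45°) = 73 + 2.25 - 18.12 = 57.13
  WE ≈ 7.56

Step 11: From WD = 3, WQ = √73, DQ = 8, by the inverse law of cosines:
  cos(∠DWQ) = (WD² + WQ² - DQ²) / (2·WD·WQ)
  ∠DWQ = 69.44°

Step 12: From QD = 8, QW = √73, DW = 3, by the inverse law of cosines:
  cos(∠DQW) = (QD² + QW² - DW²) / (2·QD·QW)
  ∠DQW = 20.56°

Step 13: From QE = 1.5, QX = 9.33, EX = 8, by the inverse law of cosines:
  cos(∠EQX) = (QE² + QX² - EX²) / (2·QE·QX)
  ∠EQX = 25.39°

Step 14: From XE = 8, XQ = 9.33, EQ = 1.5, by the inverse law of cosines:
  cos(∠EXQ) = (XE² + XQ² - EQ²) / (2·XE·XQ)
  ∠EXQ = 4.61°

Step 15: From WE = 7.56, WQ = √73, EQ = 1.5, by the inverse law of cosines:
  cos(∠EWQ) = (WE² + WQ² - EQ²) / (2·WE·WQ)
  ∠EWQ = 8.07°

Step 16: From WQ = √73, WS = 7.4, QS = 4, by the inverse law of cosines:
  cos(∠QWS) = (WQ² + WS² - QS²) / (2·WQ·WS)
  ∠QWS = 27.89°

Step 17: From SQ = 4, SW = 7.4, QW = √73, by the inverse law of cosines:
  cos(∠QSW) = (SQ² + SW² - QW²) / (2·SQ·SW)
  ∠QSW = 92.11°

Step 18: From EQ = 1.5, EW = 7.56, QW = √73, by the inverse law of cosines:
  cos(∠QEW) = (EQ² + EW² - QW²) / (2·EQ·EW)
  ∠QEW = 126.93°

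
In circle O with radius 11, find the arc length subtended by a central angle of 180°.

Arc length = 2πr × θ/360
= 2π × 11 × 1/2
= 11*pi

11*pi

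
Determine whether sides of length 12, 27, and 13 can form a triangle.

The longest side is 27. The other two sides sum to 12 + 13 = 25.
Since 25 ≤ 27, the two shorter sides cannot reach around to close the triangle.

No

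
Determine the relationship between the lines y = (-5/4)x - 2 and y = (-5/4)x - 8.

Slope of line 1: m1 = -5/4
Slope of line 2: m2 = -5/4
Since m1 = m2 = -5/4, the lines are parallel.

Parallel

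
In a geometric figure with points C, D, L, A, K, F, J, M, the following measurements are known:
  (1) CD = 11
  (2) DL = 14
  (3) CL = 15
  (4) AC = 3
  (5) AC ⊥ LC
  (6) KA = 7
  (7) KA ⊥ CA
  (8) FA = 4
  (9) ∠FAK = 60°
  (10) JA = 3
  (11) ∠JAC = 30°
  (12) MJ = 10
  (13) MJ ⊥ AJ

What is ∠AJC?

Step 1: By the law of cosines on triangle JAC: JC² = 3² + 3² − 2·3·3·cos(30°) = 2.41, so JC ≈ 1.55.
Step 2: By the inverse law of cosines on triangle AJC: cos(∠AJC) = (3² + 1.55² − 3²) / (2·3·1.55) = 2.41/9.32 = 0.2588, so ∠AJC = 75°.

Therefore, the measure of angle ∠AJC = 75°.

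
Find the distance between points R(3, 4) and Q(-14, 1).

d = sqrt((-17)^2 + (-3)^2) = sqrt(298)

sqrt(298)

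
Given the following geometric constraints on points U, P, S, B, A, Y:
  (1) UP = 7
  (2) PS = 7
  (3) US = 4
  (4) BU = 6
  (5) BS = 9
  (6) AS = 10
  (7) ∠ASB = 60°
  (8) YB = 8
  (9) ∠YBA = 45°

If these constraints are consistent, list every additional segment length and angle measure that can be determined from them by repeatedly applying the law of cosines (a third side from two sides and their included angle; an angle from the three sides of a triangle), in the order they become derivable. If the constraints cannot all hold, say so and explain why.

The constraints are consistent. Derivable facts, in order:
After 1 step:
- BA = √91
- ∠BSU = 32.09°
- ∠BUS = 127.17°
- ∠PSU = 73.4°
- ∠PUS = 73.4°
- ∠SBU = 20.74°
- ∠SPU = 33.2°
After 2 steps:
- AY ≈ 6.86
- ∠ABS = 65.21°
- ∠BAS = 54.79°
After 3 steps:
- ∠AYB = 79.46°
- ∠BAY = 55.54°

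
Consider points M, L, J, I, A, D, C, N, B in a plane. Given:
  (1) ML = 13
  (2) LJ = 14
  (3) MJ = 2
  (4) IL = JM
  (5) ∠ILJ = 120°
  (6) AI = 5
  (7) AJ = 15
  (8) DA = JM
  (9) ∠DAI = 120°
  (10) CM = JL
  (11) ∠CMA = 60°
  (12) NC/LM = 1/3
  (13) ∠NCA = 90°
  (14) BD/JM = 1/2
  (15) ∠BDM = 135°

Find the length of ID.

From the given relations: DA = JM = 2.
Step 1: By the law of cosines on triangle IAD: ID² = 5² + 2² − 2·5·2·cos(120°) = 39, so ID = √39.

Therefore, the length of ID = √39.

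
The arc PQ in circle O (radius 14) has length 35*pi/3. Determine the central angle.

θ = 360 × 35*pi/3 / (2π × 14) = 150° (rearranging arc length formula).

150°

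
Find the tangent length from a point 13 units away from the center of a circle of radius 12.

tangent = √(d² - r²) = √(13² - 12²) = √(169 - 144) = √25 = 5

5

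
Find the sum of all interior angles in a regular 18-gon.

The sum of interior angles of an n-sided polygon is (n - 2) * 180.
For n = 18: (18 - 2) * 180 = 16 * 180 = 2880 degrees.

2880 degrees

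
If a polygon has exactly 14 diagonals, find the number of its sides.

Using d = n(n - 3)/2, we solve 14 = n(n - 3)/2.
So n(n - 3) = 28.
Testing n = 7: 7 * 4 = 28 = 28. Correct.
The polygon has 7 sides.

7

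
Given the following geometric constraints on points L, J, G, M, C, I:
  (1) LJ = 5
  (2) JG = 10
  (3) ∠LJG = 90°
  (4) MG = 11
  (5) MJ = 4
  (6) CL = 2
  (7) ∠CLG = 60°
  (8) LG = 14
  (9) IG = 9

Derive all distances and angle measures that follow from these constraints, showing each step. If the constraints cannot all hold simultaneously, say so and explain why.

These constraints are not satisfiable: (1), (2) and (3) already determine LG: by the law of cosines LG² = 5² + 10² − 2·5·10·cos(90°) = 125, so LG = 5·√5, which contradicts (8) LG = 14. No planar figure meets all of them, so nothing further can be derived.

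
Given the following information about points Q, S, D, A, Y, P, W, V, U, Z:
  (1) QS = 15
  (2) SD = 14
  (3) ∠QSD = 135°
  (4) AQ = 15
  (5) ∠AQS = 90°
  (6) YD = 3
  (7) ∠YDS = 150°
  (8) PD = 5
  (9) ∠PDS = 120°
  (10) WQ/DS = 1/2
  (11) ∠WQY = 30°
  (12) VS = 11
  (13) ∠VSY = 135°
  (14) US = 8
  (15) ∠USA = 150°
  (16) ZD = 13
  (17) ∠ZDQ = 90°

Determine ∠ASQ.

Step 1: By the law of cosines on triangle SQA: SA² = 15² + 15² − 2·15·15·cos(90°) = 450, so SA = 15·√2.
Step 2: By the inverse law of cosines on triangle ASQ: cos(∠ASQ) = ((15·√2)² + 15² − 15²) / (2·15·√2·15) = 450/636.4 = 0.7071, so ∠ASQ = 45°.

Therefore, the measure of angle ∠ASQ = 45°.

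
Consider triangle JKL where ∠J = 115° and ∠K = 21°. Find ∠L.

angle L = 180 - 115 - 21 = 44 degrees.

44 degrees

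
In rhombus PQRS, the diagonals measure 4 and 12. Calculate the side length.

The diagonals of a rhombus bisect each other at right angles.
Half-diagonals: 4/2 = 2 and 12/2 = 6
side = sqrt(2^2 + 6^2)
side = sqrt(4 + 36)
side = sqrt(40) = 2*sqrt(10)

2*sqrt(10)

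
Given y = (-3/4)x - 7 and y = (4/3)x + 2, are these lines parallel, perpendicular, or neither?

Slope of line 1: m1 = -3/4
Slope of line 2: m2 = 4/3
m1 * m2 = (-3/4) * (4/3) = -1 = -1, so the lines are perpendicular.

Perpendicular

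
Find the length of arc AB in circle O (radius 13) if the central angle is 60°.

Arc length = 2π(13)(1/6) = 13*pi/3

13*pi/3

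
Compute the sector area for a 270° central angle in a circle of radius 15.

Sector area = π(15²)(3/4) = 675*pi/4

675*pi/4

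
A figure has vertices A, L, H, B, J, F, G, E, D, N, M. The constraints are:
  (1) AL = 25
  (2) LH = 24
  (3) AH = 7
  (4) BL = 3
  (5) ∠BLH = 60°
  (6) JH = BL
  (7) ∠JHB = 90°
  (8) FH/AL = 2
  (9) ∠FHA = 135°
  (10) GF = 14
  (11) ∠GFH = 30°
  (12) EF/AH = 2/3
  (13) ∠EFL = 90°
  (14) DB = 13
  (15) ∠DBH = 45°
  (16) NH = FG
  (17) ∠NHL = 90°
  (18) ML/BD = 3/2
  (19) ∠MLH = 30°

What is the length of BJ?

From the given relations: JH = BL = 3.
Step 1: By the law of cosines on triangle BLH: BH² = 3² + 24² − 2·3·24·cos(60°) = 513, so BH = 3·√57.
Step 2: By the law of cosines on triangle BHJ: BJ² = (3·√57)² + 3² − 2·3·√57·3·cos(90°) = 522, so BJ = 3·√58.

Therefore, the length of BJ = 3·√58.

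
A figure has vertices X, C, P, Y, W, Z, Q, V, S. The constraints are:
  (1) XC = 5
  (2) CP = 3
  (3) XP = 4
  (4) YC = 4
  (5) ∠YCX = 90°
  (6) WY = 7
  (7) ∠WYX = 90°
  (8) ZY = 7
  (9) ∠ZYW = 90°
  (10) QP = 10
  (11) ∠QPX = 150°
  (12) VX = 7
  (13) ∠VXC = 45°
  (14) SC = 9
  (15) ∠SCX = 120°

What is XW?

Step 1: By the law of cosines on triangle XCY: XY² = 5² + 4² − 2·5·4·cos(90°) = 41, so XY = √41.
Step 2: By the law of cosines on triangle XYW: XW² = √41² + 7² − 2·√41·7·cos(90°) = 90, so XW = 3·√10.

Therefore, the length of XW = 3·√10.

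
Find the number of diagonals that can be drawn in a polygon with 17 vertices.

The number of diagonals in an n-gon is n(n - 3)/2.
For n = 17: 17(17 - 3)/2 = 17 × 14 / 2 = 119.

119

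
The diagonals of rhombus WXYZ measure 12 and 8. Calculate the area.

The diagonals of a rhombus divide it into four right triangles.
Each triangle has legs 12/ 2 = 6 and 8/2 = 4, so each has area (1/2)*6*4 = 12.
Four such triangles give total area = (d1 * d2) / 2 = 48.

48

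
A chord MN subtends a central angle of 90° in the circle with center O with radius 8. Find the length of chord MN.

Chord = 2(8) sin(45°) = 8*sqrt(2)

8*sqrt(2)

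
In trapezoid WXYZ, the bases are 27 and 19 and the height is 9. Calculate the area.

Area = (27 + 19) * 9 / 2 = 414 / 2 = 207

207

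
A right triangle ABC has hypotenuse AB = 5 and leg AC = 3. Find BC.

BC = sqrt(5^2 - 3^2) = sqrt(16) = 4

4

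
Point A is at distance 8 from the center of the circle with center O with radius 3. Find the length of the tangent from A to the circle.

The tangent, radius, and line from the external point to the center form a right triangle.
The right angle is where the tangent meets the radius.
By the Pythagorean theorem: tangent² + 3² = 8²
tangent² = 64 - 9 = 55
tangent = sqrt(55)

sqrt(55)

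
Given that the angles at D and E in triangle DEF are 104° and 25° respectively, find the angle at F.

The interior angles sum to 180°: angle F = 180 - 104 - 25 = 51°.
The triangle is obtuse (angles 104°, 25°, 51°).

51 degrees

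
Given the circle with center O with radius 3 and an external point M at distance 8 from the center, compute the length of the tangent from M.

The tangent, radius, and line from the external point to the center form a right triangle.
The right angle is where the tangent meets the radius.
By the Pythagorean theorem: tangent² + 3² = 8²
tangent² = 64 - 9 = 55
tangent = sqrt(55)

sqrt(55)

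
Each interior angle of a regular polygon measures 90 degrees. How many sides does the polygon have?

The exterior angle is the supplement of the interior angle: 180 - 90 = 90 degrees.
Since the exterior angles of any convex polygon sum to 360 degrees, the number of sides is 360 / 90 = 4.

4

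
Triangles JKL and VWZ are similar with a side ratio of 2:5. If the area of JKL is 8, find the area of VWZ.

The ratio of areas of similar triangles = (side ratio)^2.
Side ratio = 2:5, so area ratio = 4:25.
Area of VWZ / Area of JKL = 25/4
Area of VWZ = 8 * 25/4 = 50

50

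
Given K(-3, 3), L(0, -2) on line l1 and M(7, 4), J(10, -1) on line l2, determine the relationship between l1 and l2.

Slope of line 1: m1 = (-2 - 3)/(0 - -3) = -5/3 = -5/3
Slope of line 2: m2 = (-1 - 4)/(10 - 7) = -5/3 = -5/3
Since m1 = m2 = -5/3, the lines are parallel.

Parallel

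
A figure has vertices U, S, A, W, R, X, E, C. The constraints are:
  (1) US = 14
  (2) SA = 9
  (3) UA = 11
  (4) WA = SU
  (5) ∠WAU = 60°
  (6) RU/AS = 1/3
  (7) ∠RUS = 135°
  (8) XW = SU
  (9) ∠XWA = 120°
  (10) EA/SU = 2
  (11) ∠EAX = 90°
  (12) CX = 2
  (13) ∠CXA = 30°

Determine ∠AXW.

From the given relations: XW = SU = 14; WA = SU = 14.
Step 1: By the law of cosines on triangle XWA: XA² = 14² + 14² − 2·14·14·cos(120°) = 588, so XA = 14·√3.
Step 2: By the inverse law of cosines on triangle AXW: cos(∠AXW) = ((14·√3)² + 14² − 14²) / (2·14·√3·14) = 588/678.96 = 0.866, so ∠AXW = 30°.

Therefore, the measure of angle ∠AXW = 30°.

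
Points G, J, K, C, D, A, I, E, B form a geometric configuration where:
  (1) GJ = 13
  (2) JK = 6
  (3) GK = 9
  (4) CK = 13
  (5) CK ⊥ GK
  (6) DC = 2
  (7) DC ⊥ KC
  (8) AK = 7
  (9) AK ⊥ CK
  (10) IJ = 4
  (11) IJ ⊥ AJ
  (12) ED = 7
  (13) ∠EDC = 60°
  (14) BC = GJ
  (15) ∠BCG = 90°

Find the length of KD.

Step 1: By the law of cosines on triangle KCD: KD² = 13² + 2² − 2·13·2·cos(90°) = 173, so KD = √173.

Therefore, the length of KD = √173.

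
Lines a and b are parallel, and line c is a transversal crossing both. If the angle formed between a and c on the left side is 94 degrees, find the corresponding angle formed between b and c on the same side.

When a transversal crosses parallel lines, angles in the same position at each intersection are called corresponding angles.
These are always equal, so the answer is 94 degrees.

94 degrees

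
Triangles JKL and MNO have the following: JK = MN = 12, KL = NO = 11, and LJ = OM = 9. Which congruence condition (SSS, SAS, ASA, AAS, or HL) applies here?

Consider the given information: JK = MN = 12, KL = NO = 11, and LJ = OM = 9
This is not ASA or HL: ASA requires two angles and the side between them. HL only applies to right triangles with matching hypotenuse and leg.
The correct criterion is SSS. All three pairs of corresponding sides are equal (Side-Side-Side).

SSS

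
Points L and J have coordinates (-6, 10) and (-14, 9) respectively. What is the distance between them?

The horizontal distance is |-14 - -6| = 8 and the vertical distance is |9 - 10| = 1.
By the Pythagorean theorem, d = sqrt(8^2 + 1^2) = sqrt(65).

sqrt(65)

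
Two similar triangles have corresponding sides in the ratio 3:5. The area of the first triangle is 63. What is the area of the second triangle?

For similar figures, the area ratio equals the square of the side ratio.
Side ratio (the first triangle to the second triangle) = 3:5, so area ratio = 3^2:5^2 = 9:25.
If the area of the first triangle is 63, then the area of the second triangle = 63 * (25/9) = 175.

175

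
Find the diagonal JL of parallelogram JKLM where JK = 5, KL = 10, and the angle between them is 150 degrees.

Law of cosines: d^2 = 5^2 + 10^2 - 2(5)(10)cos(150°) = 50*sqrt(3) + 125, so d = 5*sqrt(2*sqrt(3) + 5).

5*sqrt(2*sqrt(3) + 5)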